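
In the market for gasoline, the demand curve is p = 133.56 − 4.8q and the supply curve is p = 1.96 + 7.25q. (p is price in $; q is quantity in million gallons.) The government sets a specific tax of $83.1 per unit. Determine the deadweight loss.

$286.54 million

Competitive equilibrium: 133.56 − 4.8q = 1.96 + 7.25q → q* = 10.9212, p* = 81.1384.
With the tax, the buyer price exceeds the seller price by 83.1: (133.56 − 4.8q) − (1.96 + 7.25q) = 83.1 → q' = 4.0249.
Δq = 10.9212 − 4.0249 = 6.8963; the wedge equals the tax, 83.1.
Welfare loss = ½ × 6.8963 × 83.1 = $286.54 million.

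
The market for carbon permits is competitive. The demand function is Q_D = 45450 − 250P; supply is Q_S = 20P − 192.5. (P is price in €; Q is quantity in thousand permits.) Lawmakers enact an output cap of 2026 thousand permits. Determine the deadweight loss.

In inverse form: demand P = 181.8 − 0.004Q, supply P = 9.625 + 0.05Q.
Competitive equilibrium: 181.8 − 0.004Q = 9.625 + 0.05Q → Q* = 3188.4259, P* = 169.0463.
At Q = 2026: demand price = 181.8 − 0.004·2026 = 173.696; supply price = 9.625 + 0.05·2026 = 110.925.
ΔQ = 3188.4259 − 2026 = 1162.4259; wedge = 173.696 − 110.925 = 62.771.
Welfare loss = ½ × 1162.4259 × 62.771 = €36483.32 thousand.

€36483.32 thousand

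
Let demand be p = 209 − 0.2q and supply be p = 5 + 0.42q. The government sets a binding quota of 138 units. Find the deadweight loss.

Competitive equilibrium: 209 − 0.2q = 5 + 0.42q → q* = 329.0323, p* = 143.1935.
At q = 138: demand price = 209 − 0.2·138 = 181.4; supply price = 5 + 0.42·138 = 62.96.
Δq = 329.0323 − 138 = 191.0323; wedge = 181.4 − 62.96 = 118.44.
Welfare loss = ½ × 191.0323 × 118.44 = 11312.93.

11312.93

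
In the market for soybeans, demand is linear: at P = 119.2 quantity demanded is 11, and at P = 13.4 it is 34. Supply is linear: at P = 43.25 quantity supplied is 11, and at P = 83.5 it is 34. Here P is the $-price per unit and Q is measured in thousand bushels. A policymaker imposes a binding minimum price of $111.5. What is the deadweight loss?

$335.97 thousand

Demand slope = (13.4 − 119.2)/(34 − 11) = −4.6, so P = 169.8 − 4.6Q.
Supply slope = (83.5 − 43.25)/(34 − 11) = 1.75, so P = 24 + 1.75Q.
Competitive equilibrium: 169.8 − 4.6Q = 24 + 1.75Q → Q* = 22.9606, P* = 64.1811.
At the floor P = 111.5, quantity demanded = (169.8 − 111.5)/4.6 = 12.6739.
Sellers' marginal cost at Q' = 12.6739: 24 + 1.75·12.6739 = 46.1793.
ΔQ = 22.9606 − 12.6739 = 10.2867; wedge = 111.5 − 46.1793 = 65.3207.
The triangle = ½ × 10.2867 × 65.3207 = $335.97 thousand.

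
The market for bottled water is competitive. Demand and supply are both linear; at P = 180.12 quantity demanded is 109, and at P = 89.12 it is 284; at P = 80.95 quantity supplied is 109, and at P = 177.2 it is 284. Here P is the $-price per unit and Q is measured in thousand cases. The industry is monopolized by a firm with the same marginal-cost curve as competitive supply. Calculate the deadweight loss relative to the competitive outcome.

$2327.56 thousand

Demand slope = (89.12 − 180.12)/(284 − 109) = −0.52, so P = 236.8 − 0.52Q.
Supply slope = (177.2 − 80.95)/(284 − 109) = 0.55, so P = 21 + 0.55Q.
Competitive equilibrium: 236.8 − 0.52Q = 21 + 0.55Q → Q* = 201.6822, P* = 131.9252.
Marginal revenue: MR = 236.8 − 1.04Q. Set MR = MC: 236.8 − 1.04Q = 21 + 0.55Q → Q_m = 135.7233.
Price P_m = 236.8 − 0.52·135.7233 = 166.2239; MC(Q_m) = 21 + 0.55·135.7233 = 95.6478.
Competitive Q* = 201.6822, so ΔQ = 65.9589; wedge = 166.2239 − 95.6478 = 70.5761.
The triangle = ½ × 65.9589 × 70.5761 = $2327.56 thousand.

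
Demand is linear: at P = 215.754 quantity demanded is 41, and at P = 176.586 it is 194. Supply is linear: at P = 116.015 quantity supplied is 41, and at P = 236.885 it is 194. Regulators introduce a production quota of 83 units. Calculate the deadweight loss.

Demand slope = (176.586 − 215.754)/(194 − 41) = −0.256, so P = 226.25 − 0.256Q.
Supply slope = (236.885 − 116.015)/(194 − 41) = 0.79, so P = 83.625 + 0.79Q.
Competitive equilibrium: 226.25 − 0.256Q = 83.625 + 0.79Q → Q* = 136.3528, P* = 191.3437.
At Q = 83: demand price = 226.25 − 0.256·83 = 205.002; supply price = 83.625 + 0.79·83 = 149.195.
ΔQ = 136.3528 − 83 = 53.3528; wedge = 205.002 − 149.195 = 55.807.
Welfare loss = ½ × 53.3528 × 55.807 = 1488.73.

1488.73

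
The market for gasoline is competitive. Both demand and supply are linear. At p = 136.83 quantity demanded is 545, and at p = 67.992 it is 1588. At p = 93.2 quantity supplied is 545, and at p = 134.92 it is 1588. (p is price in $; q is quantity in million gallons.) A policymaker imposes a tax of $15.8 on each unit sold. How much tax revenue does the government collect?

Demand slope = (67.992 − 136.83)/(1588 − 545) = −0.066, so p = 172.8 − 0.066q.
Supply slope = (134.92 − 93.2)/(1588 − 545) = 0.04, so p = 71.4 + 0.04q.
Competitive equilibrium: 172.8 − 0.066q = 71.4 + 0.04q → q* = 956.6038, p* = 109.6642.
With the tax, the buyer price exceeds the seller price by 15.8: (172.8 − 0.066q) − (71.4 + 0.04q) = 15.8 → q' = 807.5472.
Tax revenue = 15.8 × 807.5472 = $12759.25 million.

$12759.25 million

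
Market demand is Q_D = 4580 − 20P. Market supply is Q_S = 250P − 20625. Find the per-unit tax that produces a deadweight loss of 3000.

18

In inverse form: demand P = 229 − 0.05Q, supply P = 82.5 + 0.004Q.
Competitive equilibrium: 229 − 0.05Q = 82.5 + 0.004Q → Q* = 2712.963, P* = 93.3519.
A tax t gives ΔQ = t/0.054 and wedge t, so DWL = t²/0.108.
t²/0.108 = 3000 → t² = 324 → t = 18.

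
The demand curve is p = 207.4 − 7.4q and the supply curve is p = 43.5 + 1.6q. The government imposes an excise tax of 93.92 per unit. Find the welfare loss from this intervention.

Competitive equilibrium: 207.4 − 7.4q = 43.5 + 1.6q → q* = 18.2111, p* = 72.6378.
With the tax, the buyer price exceeds the seller price by 93.92: (207.4 − 7.4q) − (43.5 + 1.6q) = 93.92 → q' = 7.7756.
Δq = 18.2111 − 7.7756 = 10.4355; the wedge equals the tax, 93.92.
DWL = ½ × 10.4355 × 93.92 = 490.05.

490.05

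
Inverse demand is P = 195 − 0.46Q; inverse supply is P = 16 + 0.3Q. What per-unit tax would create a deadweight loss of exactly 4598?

83.6

Competitive equilibrium: 195 − 0.46Q = 16 + 0.3Q → Q* = 235.5263, P* = 86.6579.
A tax t gives ΔQ = t/0.76 and wedge t, so DWL = t²/1.52.
t²/1.52 = 4598 → t² = 6988.96 → t = 83.6.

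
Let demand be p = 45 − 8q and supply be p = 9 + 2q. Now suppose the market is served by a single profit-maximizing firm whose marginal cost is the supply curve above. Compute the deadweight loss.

Competitive equilibrium: 45 − 8q = 9 + 2q → q* = 3.6, p* = 16.2.
Marginal revenue: MR = 45 − 16q. Set MR = MC: 45 − 16q = 9 + 2q → q_m = 2.
Price p_m = 45 − 8·2 = 29; MC(q_m) = 9 + 2·2 = 13.
Competitive q* = 3.6, so Δq = 1.6; wedge = 29 − 13 = 16.
The triangle = ½ × 1.6 × 16 = 12.80.

12.80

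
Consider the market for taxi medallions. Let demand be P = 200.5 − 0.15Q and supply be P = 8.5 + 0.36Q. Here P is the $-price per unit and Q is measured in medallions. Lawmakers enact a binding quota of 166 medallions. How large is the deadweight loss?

Competitive equilibrium: 200.5 − 0.15Q = 8.5 + 0.36Q → Q* = 376.4706, P* = 144.0294.
At Q = 166: demand price = 200.5 − 0.15·166 = 175.6; supply price = 8.5 + 0.36·166 = 68.26.
ΔQ = 376.4706 − 166 = 210.4706; wedge = 175.6 − 68.26 = 107.34.
The triangle = ½ × 210.4706 × 107.34 = $11295.96.

$11295.96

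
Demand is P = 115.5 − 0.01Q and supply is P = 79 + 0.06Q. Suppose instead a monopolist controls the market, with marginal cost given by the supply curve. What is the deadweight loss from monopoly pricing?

148.69

Competitive equilibrium: 115.5 − 0.01Q = 79 + 0.06Q → Q* = 521.4286, P* = 110.2857.
Marginal revenue: MR = 115.5 − 0.02Q. Set MR = MC: 115.5 − 0.02Q = 79 + 0.06Q → Q_m = 456.25.
Price P_m = 115.5 − 0.01·456.25 = 110.9375; MC(Q_m) = 79 + 0.06·456.25 = 106.375.
Competitive Q* = 521.4286, so ΔQ = 65.1786; wedge = 110.9375 − 106.375 = 4.5625.
Deadweight loss = ½ × 65.1786 × 4.5625 = 148.69.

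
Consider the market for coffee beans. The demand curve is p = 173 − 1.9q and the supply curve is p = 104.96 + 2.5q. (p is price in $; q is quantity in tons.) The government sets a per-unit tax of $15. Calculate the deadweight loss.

Competitive equilibrium: 173 − 1.9q = 104.96 + 2.5q → q* = 15.4636, p* = 143.6191.
With the tax, the buyer price exceeds the seller price by 15: (173 − 1.9q) − (104.96 + 2.5q) = 15 → q' = 12.0545.
Δq = 15.4636 − 12.0545 = 3.4091; the wedge equals the tax, 15.
The triangle = ½ × 3.4091 × 15 = $25.57.

$25.57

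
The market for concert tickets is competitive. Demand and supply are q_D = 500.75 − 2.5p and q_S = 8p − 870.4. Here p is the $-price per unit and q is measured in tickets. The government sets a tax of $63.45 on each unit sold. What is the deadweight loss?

$3834.19

In inverse form: demand p = 200.3 − 0.4q, supply p = 108.8 + 0.125q.
Competitive equilibrium: 200.3 − 0.4q = 108.8 + 0.125q → q* = 174.2857, p* = 130.5857.
With the tax, the buyer price exceeds the seller price by 63.45: (200.3 − 0.4q) − (108.8 + 0.125q) = 63.45 → q' = 53.4286.
Δq = 174.2857 − 53.4286 = 120.8571; the wedge equals the tax, 63.45.
Welfare loss = ½ × 120.8571 × 63.45 = $3834.19.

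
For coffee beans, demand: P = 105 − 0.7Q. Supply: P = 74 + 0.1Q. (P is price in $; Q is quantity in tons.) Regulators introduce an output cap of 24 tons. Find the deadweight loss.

Competitive equilibrium: 105 − 0.7Q = 74 + 0.1Q → Q* = 38.75, P* = 77.875.
At Q = 24: demand price = 105 − 0.7·24 = 88.2; supply price = 74 + 0.1·24 = 76.4.
ΔQ = 38.75 − 24 = 14.75; wedge = 88.2 − 76.4 = 11.8.
The triangle = ½ × 14.75 × 11.8 = $87.025.

$87.025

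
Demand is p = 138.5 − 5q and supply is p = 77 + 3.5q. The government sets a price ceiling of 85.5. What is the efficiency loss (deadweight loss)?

98.19

Competitive equilibrium: 138.5 − 5q = 77 + 3.5q → q* = 7.2353, p* = 102.3235.
At the ceiling p = 85.5, quantity supplied = (85.5 − 77)/3.5 = 2.4286.
Willingness to pay at q' = 2.4286: 138.5 − 5·2.4286 = 126.357.
Δq = 7.2353 − 2.4286 = 4.8067; wedge = 126.357 − 85.5 = 40.857.
Welfare loss = ½ × 4.8067 × 40.857 = 98.19.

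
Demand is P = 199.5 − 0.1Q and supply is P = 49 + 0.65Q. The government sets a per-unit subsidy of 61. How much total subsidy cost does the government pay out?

Competitive equilibrium: 199.5 − 0.1Q = 49 + 0.65Q → Q* = 200.6667, P* = 179.4333.
The subsidy lowers effective supply by 61: P = 0.65Q − 12.
New quantity: 199.5 − 0.1Q = 0.65Q − 12 → Q' = 282.
Total subsidy cost = 61 × 282 = 17202.

17202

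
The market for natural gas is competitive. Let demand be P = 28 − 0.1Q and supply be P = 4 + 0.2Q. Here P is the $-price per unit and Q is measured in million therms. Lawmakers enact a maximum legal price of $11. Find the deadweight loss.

$303.75 million

Competitive equilibrium: 28 − 0.1Q = 4 + 0.2Q → Q* = 80, P* = 20.
At the ceiling P = 11, quantity supplied = (11 − 4)/0.2 = 35.
Willingness to pay at Q' = 35: 28 − 0.1·35 = 24.5.
ΔQ = 80 − 35 = 45; wedge = 24.5 − 11 = 13.5.
DWL = ½ × 45 × 13.5 = $303.75 million.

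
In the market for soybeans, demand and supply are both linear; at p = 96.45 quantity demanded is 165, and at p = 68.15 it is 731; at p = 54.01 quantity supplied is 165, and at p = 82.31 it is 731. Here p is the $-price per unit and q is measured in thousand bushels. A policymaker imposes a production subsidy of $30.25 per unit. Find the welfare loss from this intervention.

Demand slope = (68.15 − 96.45)/(731 − 165) = −0.05, so p = 104.7 − 0.05q.
Supply slope = (82.31 − 54.01)/(731 − 165) = 0.05, so p = 45.76 + 0.05q.
Competitive equilibrium: 104.7 − 0.05q = 45.76 + 0.05q → q* = 589.4, p* = 75.23.
The subsidy lowers effective supply by 30.25: p = 15.51 + 0.05q.
New quantity: 104.7 − 0.05q = 15.51 + 0.05q → q' = 891.9.
Overproduction Δq = 891.9 − 589.4 = 302.5; wedge = subsidy = 30.25.
The triangle = ½ × 302.5 × 30.25 = $4575.31 thousand.

$4575.31 thousand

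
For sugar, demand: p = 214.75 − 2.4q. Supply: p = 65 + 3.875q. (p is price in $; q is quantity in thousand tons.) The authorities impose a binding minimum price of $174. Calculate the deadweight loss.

$148.74 thousand

Competitive equilibrium: 214.75 − 2.4q = 65 + 3.875q → q* = 23.8645, p* = 157.4751.
At the floor p = 174, quantity demanded = (214.75 − 174)/2.4 = 16.9792.
Sellers' marginal cost at q' = 16.9792: 65 + 3.875·16.9792 = 130.7944.
Δq = 23.8645 − 16.9792 = 6.8853; wedge = 174 − 130.7944 = 43.2056.
Deadweight loss = ½ × 6.8853 × 43.2056 = $148.74 thousand.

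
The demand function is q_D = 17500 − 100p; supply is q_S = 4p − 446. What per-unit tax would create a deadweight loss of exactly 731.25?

In inverse form: demand p = 175 − 0.01q, supply p = 111.5 + 0.25q.
Competitive equilibrium: 175 − 0.01q = 111.5 + 0.25q → q* = 244.2308, p* = 172.5577.
A tax t gives Δq = t/0.26 and wedge t, so DWL = t²/0.52.
t²/0.52 = 731.25 → t² = 380.25 → t = 19.5.

19.5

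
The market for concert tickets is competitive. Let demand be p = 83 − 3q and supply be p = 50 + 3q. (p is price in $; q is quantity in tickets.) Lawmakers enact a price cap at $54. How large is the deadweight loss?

$52.08

Competitive equilibrium: 83 − 3q = 50 + 3q → q* = 5.5, p* = 66.5.
At the ceiling p = 54, quantity supplied = (54 − 50)/3 = 1.3333.
Willingness to pay at q' = 1.3333: 83 − 3·1.3333 = 79.0001.
Δq = 5.5 − 1.3333 = 4.1667; wedge = 79.0001 − 54 = 25.0001.
DWL = ½ × 4.1667 × 25.0001 = $52.08.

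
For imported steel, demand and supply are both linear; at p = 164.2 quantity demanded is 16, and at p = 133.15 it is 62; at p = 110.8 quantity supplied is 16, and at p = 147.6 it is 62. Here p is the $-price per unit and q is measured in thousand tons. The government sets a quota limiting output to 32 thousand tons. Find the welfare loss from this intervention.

Demand slope = (133.15 − 164.2)/(62 − 16) = −0.675, so p = 175 − 0.675q.
Supply slope = (147.6 − 110.8)/(62 − 16) = 0.8, so p = 98 + 0.8q.
Competitive equilibrium: 175 − 0.675q = 98 + 0.8q → q* = 52.2034, p* = 139.7627.
At q = 32: demand price = 175 − 0.675·32 = 153.4; supply price = 98 + 0.8·32 = 123.6.
Δq = 52.2034 − 32 = 20.2034; wedge = 153.4 − 123.6 = 29.8.
DWL = ½ × 20.2034 × 29.8 = $301.03 thousand.

$301.03 thousand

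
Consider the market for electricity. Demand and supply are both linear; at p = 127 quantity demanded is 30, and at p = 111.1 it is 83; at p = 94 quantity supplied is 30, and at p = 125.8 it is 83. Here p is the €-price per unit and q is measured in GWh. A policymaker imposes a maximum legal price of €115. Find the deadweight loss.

Demand slope = (111.1 − 127)/(83 − 30) = −0.3, so p = 136 − 0.3q.
Supply slope = (125.8 − 94)/(83 − 30) = 0.6, so p = 76 + 0.6q.
Competitive equilibrium: 136 − 0.3q = 76 + 0.6q → q* = 66.6667, p* = 116.
At the ceiling p = 115, quantity supplied = (115 − 76)/0.6 = 65.
Willingness to pay at q' = 65: 136 − 0.3·65 = 116.5.
Δq = 66.6667 − 65 = 1.6667; wedge = 116.5 − 115 = 1.5.
DWL = ½ × 1.6667 × 1.5 = €1.25.

€1.25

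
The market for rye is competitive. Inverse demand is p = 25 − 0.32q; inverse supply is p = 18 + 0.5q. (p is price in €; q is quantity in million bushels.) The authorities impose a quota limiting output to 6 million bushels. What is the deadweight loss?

€2.64 million

Competitive equilibrium: 25 − 0.32q = 18 + 0.5q → q* = 8.5366, p* = 22.2683.
At q = 6: demand price = 25 − 0.32·6 = 23.08; supply price = 18 + 0.5·6 = 21.
Δq = 8.5366 − 6 = 2.5366; wedge = 23.08 − 21 = 2.08.
Welfare loss = ½ × 2.5366 × 2.08 = €2.64 million.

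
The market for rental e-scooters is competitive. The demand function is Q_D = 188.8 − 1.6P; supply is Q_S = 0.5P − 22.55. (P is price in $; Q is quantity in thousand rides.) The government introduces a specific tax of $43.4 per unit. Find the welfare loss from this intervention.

$358.77 thousand

In inverse form: demand P = 118 − 0.625Q, supply P = 45.1 + 2Q.
Competitive equilibrium: 118 − 0.625Q = 45.1 + 2Q → Q* = 27.7714, P* = 100.6429.
With the tax, the buyer price exceeds the seller price by 43.4: (118 − 0.625Q) − (45.1 + 2Q) = 43.4 → Q' = 11.2381.
ΔQ = 27.7714 − 11.2381 = 16.5333; the wedge equals the tax, 43.4.
The triangle = ½ × 16.5333 × 43.4 = $358.77 thousand.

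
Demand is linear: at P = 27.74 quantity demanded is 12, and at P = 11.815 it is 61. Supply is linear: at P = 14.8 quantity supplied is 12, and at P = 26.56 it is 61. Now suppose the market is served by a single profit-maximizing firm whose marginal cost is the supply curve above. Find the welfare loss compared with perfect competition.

45.89

Demand slope = (11.815 − 27.74)/(61 − 12) = −0.325, so P = 31.64 − 0.325Q.
Supply slope = (26.56 − 14.8)/(61 − 12) = 0.24, so P = 11.92 + 0.24Q.
Competitive equilibrium: 31.64 − 0.325Q = 11.92 + 0.24Q → Q* = 34.9027, P* = 20.2966.
Marginal revenue: MR = 31.64 − 0.65Q. Set MR = MC: 31.64 − 0.65Q = 11.92 + 0.24Q → Q_m = 22.1573.
Price P_m = 31.64 − 0.325·22.1573 = 24.4389; MC(Q_m) = 11.92 + 0.24·22.1573 = 17.2378.
Competitive Q* = 34.9027, so ΔQ = 12.7454; wedge = 24.4389 − 17.2378 = 7.2011.
Welfare loss = ½ × 12.7454 × 7.2011 = 45.89.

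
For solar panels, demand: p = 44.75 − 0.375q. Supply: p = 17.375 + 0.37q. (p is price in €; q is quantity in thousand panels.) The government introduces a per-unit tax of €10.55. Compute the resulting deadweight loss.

Competitive equilibrium: 44.75 − 0.375q = 17.375 + 0.37q → q* = 36.745, p* = 30.9706.
With the tax, the buyer price exceeds the seller price by 10.55: (44.75 − 0.375q) − (17.375 + 0.37q) = 10.55 → q' = 22.5839.
Δq = 36.745 − 22.5839 = 14.1611; the wedge equals the tax, 10.55.
DWL = ½ × 14.1611 × 10.55 = €74.70 thousand.

€74.70 thousand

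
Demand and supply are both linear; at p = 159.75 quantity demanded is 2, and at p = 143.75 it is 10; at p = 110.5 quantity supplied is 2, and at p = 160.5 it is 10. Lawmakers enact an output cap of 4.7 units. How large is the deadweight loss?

Demand slope = (143.75 − 159.75)/(10 − 2) = −2, so p = 163.75 − 2q.
Supply slope = (160.5 − 110.5)/(10 − 2) = 6.25, so p = 98 + 6.25q.
Competitive equilibrium: 163.75 − 2q = 98 + 6.25q → q* = 7.9697, p* = 147.8106.
At q = 4.7: demand price = 163.75 − 2·4.7 = 154.35; supply price = 98 + 6.25·4.7 = 127.375.
Δq = 7.9697 − 4.7 = 3.2697; wedge = 154.35 − 127.375 = 26.975.
Welfare loss = ½ × 3.2697 × 26.975 = 44.10.

44.10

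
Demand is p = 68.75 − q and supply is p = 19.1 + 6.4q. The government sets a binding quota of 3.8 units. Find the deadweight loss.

Competitive equilibrium: 68.75 − q = 19.1 + 6.4q → q* = 6.7095, p* = 62.0405.
At q = 3.8: demand price = 68.75 − 1·3.8 = 64.95; supply price = 19.1 + 6.4·3.8 = 43.42.
Δq = 6.7095 − 3.8 = 2.9095; wedge = 64.95 − 43.42 = 21.53.
Deadweight loss = ½ × 2.9095 × 21.53 = 31.32.

31.32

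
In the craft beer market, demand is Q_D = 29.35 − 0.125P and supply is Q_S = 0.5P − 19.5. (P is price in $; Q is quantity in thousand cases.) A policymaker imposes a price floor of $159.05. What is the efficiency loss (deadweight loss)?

In inverse form: demand P = 234.8 − 8Q, supply P = 39 + 2Q.
Competitive equilibrium: 234.8 − 8Q = 39 + 2Q → Q* = 19.58, P* = 78.16.
At the floor P = 159.05, quantity demanded = (234.8 − 159.05)/8 = 9.46875.
Sellers' marginal cost at Q' = 9.46875: 39 + 2·9.46875 = 57.9375.
ΔQ = 19.58 − 9.46875 = 10.11125; wedge = 159.05 − 57.9375 = 101.1125.
The triangle = ½ × 10.11125 × 101.1125 = $511.19 thousand.

$511.19 thousand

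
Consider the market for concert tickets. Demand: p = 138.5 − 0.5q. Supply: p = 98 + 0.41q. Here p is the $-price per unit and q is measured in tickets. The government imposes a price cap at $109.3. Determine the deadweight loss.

$130.64

Competitive equilibrium: 138.5 − 0.5q = 98 + 0.41q → q* = 44.5055, p* = 116.2473.
At the ceiling p = 109.3, quantity supplied = (109.3 − 98)/0.41 = 27.561.
Willingness to pay at q' = 27.561: 138.5 − 0.5·27.561 = 124.7195.
Δq = 44.5055 − 27.561 = 16.9445; wedge = 124.7195 − 109.3 = 15.4195.
DWL = ½ × 16.9445 × 15.4195 = $130.64.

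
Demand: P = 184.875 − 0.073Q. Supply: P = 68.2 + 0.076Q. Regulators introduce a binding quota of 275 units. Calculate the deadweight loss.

19229.83

Competitive equilibrium: 184.875 − 0.073Q = 68.2 + 0.076Q → Q* = 783.0537, P* = 127.7121.
At Q = 275: demand price = 184.875 − 0.073·275 = 164.8; supply price = 68.2 + 0.076·275 = 89.1.
ΔQ = 783.0537 − 275 = 508.0537; wedge = 164.8 − 89.1 = 75.7.
Welfare loss = ½ × 508.0537 × 75.7 = 19229.83.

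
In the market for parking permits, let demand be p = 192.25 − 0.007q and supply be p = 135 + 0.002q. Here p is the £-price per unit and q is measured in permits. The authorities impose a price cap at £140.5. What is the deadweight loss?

£58680.56

Competitive equilibrium: 192.25 − 0.007q = 135 + 0.002q → q* = 6361.1111, p* = 147.7222.
At the ceiling p = 140.5, quantity supplied = (140.5 − 135)/0.002 = 2750.
Willingness to pay at q' = 2750: 192.25 − 0.007·2750 = 173.
Δq = 6361.1111 − 2750 = 3611.1111; wedge = 173 − 140.5 = 32.5.
Deadweight loss = ½ × 3611.1111 × 32.5 = £58680.56.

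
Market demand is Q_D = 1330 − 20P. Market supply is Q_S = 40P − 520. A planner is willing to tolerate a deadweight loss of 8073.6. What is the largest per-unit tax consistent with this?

34.8

In inverse form: demand P = 66.5 − 0.05Q, supply P = 13 + 0.025Q.
Competitive equilibrium: 66.5 − 0.05Q = 13 + 0.025Q → Q* = 713.3333, P* = 30.8333.
A tax t gives ΔQ = t/0.075 and wedge t, so DWL = t²/0.15.
t²/0.15 = 8073.6 → t² = 1211.04 → t = 34.8.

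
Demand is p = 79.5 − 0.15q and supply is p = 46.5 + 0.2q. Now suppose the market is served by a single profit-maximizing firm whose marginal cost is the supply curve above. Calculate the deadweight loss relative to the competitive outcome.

Competitive equilibrium: 79.5 − 0.15q = 46.5 + 0.2q → q* = 94.2857, p* = 65.3571.
Marginal revenue: MR = 79.5 − 0.3q. Set MR = MC: 79.5 − 0.3q = 46.5 + 0.2q → q_m = 66.
Price p_m = 79.5 − 0.15·66 = 69.6; MC(q_m) = 46.5 + 0.2·66 = 59.7.
Competitive q* = 94.2857, so Δq = 28.2857; wedge = 69.6 − 59.7 = 9.9.
The triangle = ½ × 28.2857 × 9.9 = 140.01.

140.01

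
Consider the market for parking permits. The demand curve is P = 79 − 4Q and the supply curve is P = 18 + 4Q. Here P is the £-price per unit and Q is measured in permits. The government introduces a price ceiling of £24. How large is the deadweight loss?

£150.06

Competitive equilibrium: 79 − 4Q = 18 + 4Q → Q* = 7.625, P* = 48.5.
At the ceiling P = 24, quantity supplied = (24 − 18)/4 = 1.5.
Willingness to pay at Q' = 1.5: 79 − 4·1.5 = 73.
ΔQ = 7.625 − 1.5 = 6.125; wedge = 73 − 24 = 49.
The triangle = ½ × 6.125 × 49 = £150.06.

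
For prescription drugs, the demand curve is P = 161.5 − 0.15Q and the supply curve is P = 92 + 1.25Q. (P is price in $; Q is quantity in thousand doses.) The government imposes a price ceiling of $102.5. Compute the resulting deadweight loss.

Competitive equilibrium: 161.5 − 0.15Q = 92 + 1.25Q → Q* = 49.6429, P* = 154.0536.
At the ceiling P = 102.5, quantity supplied = (102.5 − 92)/1.25 = 8.4.
Willingness to pay at Q' = 8.4: 161.5 − 0.15·8.4 = 160.24.
ΔQ = 49.6429 − 8.4 = 41.2429; wedge = 160.24 − 102.5 = 57.74.
Welfare loss = ½ × 41.2429 × 57.74 = $1190.68 thousand.

$1190.68 thousand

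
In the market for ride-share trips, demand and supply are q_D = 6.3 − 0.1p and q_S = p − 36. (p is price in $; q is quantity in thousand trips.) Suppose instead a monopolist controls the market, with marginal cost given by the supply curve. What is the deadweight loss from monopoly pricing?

$7.51 thousand

In inverse form: demand p = 63 − 10q, supply p = 36 + q.
Competitive equilibrium: 63 − 10q = 36 + q → q* = 2.4545, p* = 38.4545.
Marginal revenue: MR = 63 − 20q. Set MR = MC: 63 − 20q = 36 + q → q_m = 1.2857.
Price p_m = 63 − 10·1.2857 = 50.143; MC(q_m) = 36 + 1·1.2857 = 37.2857.
Competitive q* = 2.4545, so Δq = 1.1688; wedge = 50.143 − 37.2857 = 12.8573.
The triangle = ½ × 1.1688 × 12.8573 = $7.51 thousand.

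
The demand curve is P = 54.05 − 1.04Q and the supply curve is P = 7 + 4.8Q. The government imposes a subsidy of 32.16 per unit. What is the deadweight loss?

88.55

Competitive equilibrium: 54.05 − 1.04Q = 7 + 4.8Q → Q* = 8.0565, P* = 45.6712.
The subsidy lowers effective supply by 32.16: P = 4.8Q − 25.16.
New quantity: 54.05 − 1.04Q = 4.8Q − 25.16 → Q' = 13.5634.
Overproduction ΔQ = 13.5634 − 8.0565 = 5.5069; wedge = subsidy = 32.16.
The triangle = ½ × 5.5069 × 32.16 = 88.55.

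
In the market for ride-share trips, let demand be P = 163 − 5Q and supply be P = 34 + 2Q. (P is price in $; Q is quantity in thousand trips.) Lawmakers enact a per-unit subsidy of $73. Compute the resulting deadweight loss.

Competitive equilibrium: 163 − 5Q = 34 + 2Q → Q* = 18.4286, P* = 70.8571.
The subsidy lowers effective supply by 73: P = 2Q − 39.
New quantity: 163 − 5Q = 2Q − 39 → Q' = 28.8571.
Overproduction ΔQ = 28.8571 − 18.4286 = 10.4285; wedge = subsidy = 73.
The triangle = ½ × 10.4285 × 73 = $380.64 thousand.

$380.64 thousand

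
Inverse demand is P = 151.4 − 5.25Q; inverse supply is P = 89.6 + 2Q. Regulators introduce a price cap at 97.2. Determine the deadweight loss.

80.90

Competitive equilibrium: 151.4 − 5.25Q = 89.6 + 2Q → Q* = 8.5241, P* = 106.6483.
At the ceiling P = 97.2, quantity supplied = (97.2 − 89.6)/2 = 3.8.
Willingness to pay at Q' = 3.8: 151.4 − 5.25·3.8 = 131.45.
ΔQ = 8.5241 − 3.8 = 4.7241; wedge = 131.45 − 97.2 = 34.25.
DWL = ½ × 4.7241 × 34.25 = 80.90.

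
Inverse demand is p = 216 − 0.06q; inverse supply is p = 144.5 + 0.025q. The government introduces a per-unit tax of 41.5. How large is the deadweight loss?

Competitive equilibrium: 216 − 0.06q = 144.5 + 0.025q → q* = 841.1765, p* = 165.5294.
With the tax, the buyer price exceeds the seller price by 41.5: (216 − 0.06q) − (144.5 + 0.025q) = 41.5 → q' = 352.9412.
Δq = 841.1765 − 352.9412 = 488.2353; the wedge equals the tax, 41.5.
The triangle = ½ × 488.2353 × 41.5 = 10130.88.

10130.88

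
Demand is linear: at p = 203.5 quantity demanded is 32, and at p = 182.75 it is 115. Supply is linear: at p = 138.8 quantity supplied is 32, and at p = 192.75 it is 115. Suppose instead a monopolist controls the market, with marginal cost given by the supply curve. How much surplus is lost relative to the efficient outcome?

229.53

Demand slope = (182.75 − 203.5)/(115 − 32) = −0.25, so p = 211.5 − 0.25q.
Supply slope = (192.75 − 138.8)/(115 − 32) = 0.65, so p = 118 + 0.65q.
Competitive equilibrium: 211.5 − 0.25q = 118 + 0.65q → q* = 103.8889, p* = 185.5278.
Marginal revenue: MR = 211.5 − 0.5q. Set MR = MC: 211.5 − 0.5q = 118 + 0.65q → q_m = 81.3043.
Price p_m = 211.5 − 0.25·81.3043 = 191.1739; MC(q_m) = 118 + 0.65·81.3043 = 170.8478.
Competitive q* = 103.8889, so Δq = 22.5846; wedge = 191.1739 − 170.8478 = 20.3261.
The triangle = ½ × 22.5846 × 20.3261 = 229.53.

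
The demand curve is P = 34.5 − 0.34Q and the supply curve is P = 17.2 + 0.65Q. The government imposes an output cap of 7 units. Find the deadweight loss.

54.31

Competitive equilibrium: 34.5 − 0.34Q = 17.2 + 0.65Q → Q* = 17.4747, P* = 28.5586.
At Q = 7: demand price = 34.5 − 0.34·7 = 32.12; supply price = 17.2 + 0.65·7 = 21.75.
ΔQ = 17.4747 − 7 = 10.4747; wedge = 32.12 − 21.75 = 10.37.
Deadweight loss = ½ × 10.4747 × 10.37 = 54.31.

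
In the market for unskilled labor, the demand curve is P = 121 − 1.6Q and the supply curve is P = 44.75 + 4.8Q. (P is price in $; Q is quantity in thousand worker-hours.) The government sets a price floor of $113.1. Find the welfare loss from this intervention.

Competitive equilibrium: 121 − 1.6Q = 44.75 + 4.8Q → Q* = 11.9141, P* = 101.9375.
At the floor P = 113.1, quantity demanded = (121 − 113.1)/1.6 = 4.9375.
Sellers' marginal cost at Q' = 4.9375: 44.75 + 4.8·4.9375 = 68.45.
ΔQ = 11.9141 − 4.9375 = 6.9766; wedge = 113.1 − 68.45 = 44.65.
DWL = ½ × 6.9766 × 44.65 = $155.75 thousand.

$155.75 thousand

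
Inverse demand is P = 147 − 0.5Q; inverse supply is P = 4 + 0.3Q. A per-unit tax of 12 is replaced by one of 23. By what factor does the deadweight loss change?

Competitive equilibrium: 147 − 0.5Q = 4 + 0.3Q → Q* = 178.75, P* = 57.625.
For a per-unit tax t: ΔQ = t/0.8, so DWL = ½·t·(t/0.8) = t²/1.6.
At t = 12: DWL = 90. At t = 23: DWL = 330.625.
Ratio = (23/12)² = 3.674.

3.674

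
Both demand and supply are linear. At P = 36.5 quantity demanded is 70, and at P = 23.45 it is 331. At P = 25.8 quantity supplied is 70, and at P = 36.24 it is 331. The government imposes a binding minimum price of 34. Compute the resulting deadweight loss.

213.56

Demand slope = (23.45 − 36.5)/(331 − 70) = −0.05, so P = 40 − 0.05Q.
Supply slope = (36.24 − 25.8)/(331 − 70) = 0.04, so P = 23 + 0.04Q.
Competitive equilibrium: 40 − 0.05Q = 23 + 0.04Q → Q* = 188.8889, P* = 30.5556.
At the floor P = 34, quantity demanded = (40 − 34)/0.05 = 120.
Sellers' marginal cost at Q' = 120: 23 + 0.04·120 = 27.8.
ΔQ = 188.8889 − 120 = 68.8889; wedge = 34 − 27.8 = 6.2.
Deadweight loss = ½ × 68.8889 × 6.2 = 213.56.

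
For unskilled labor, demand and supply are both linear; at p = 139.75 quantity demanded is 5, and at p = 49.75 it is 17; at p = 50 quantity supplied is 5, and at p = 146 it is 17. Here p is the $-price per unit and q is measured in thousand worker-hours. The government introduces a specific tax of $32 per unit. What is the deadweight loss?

$33.03 thousand

Demand slope = (49.75 − 139.75)/(17 − 5) = −7.5, so p = 177.25 − 7.5q.
Supply slope = (146 − 50)/(17 − 5) = 8, so p = 10 + 8q.
Competitive equilibrium: 177.25 − 7.5q = 10 + 8q → q* = 10.7903, p* = 96.3226.
With the tax, the buyer price exceeds the seller price by 32: (177.25 − 7.5q) − (10 + 8q) = 32 → q' = 8.7258.
Δq = 10.7903 − 8.7258 = 2.0645; the wedge equals the tax, 32.
DWL = ½ × 2.0645 × 32 = $33.03 thousand.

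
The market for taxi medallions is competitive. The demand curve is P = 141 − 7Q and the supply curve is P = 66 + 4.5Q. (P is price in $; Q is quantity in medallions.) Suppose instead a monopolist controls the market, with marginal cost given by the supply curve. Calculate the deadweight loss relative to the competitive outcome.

$35.01

Competitive equilibrium: 141 − 7Q = 66 + 4.5Q → Q* = 6.5217, P* = 95.3478.
Marginal revenue: MR = 141 − 14Q. Set MR = MC: 141 − 14Q = 66 + 4.5Q → Q_m = 4.0541.
Price P_m = 141 − 7·4.0541 = 112.6213; MC(Q_m) = 66 + 4.5·4.0541 = 84.2435.
Competitive Q* = 6.5217, so ΔQ = 2.4676; wedge = 112.6213 − 84.2435 = 28.3778.
Deadweight loss = ½ × 2.4676 × 28.3778 = $35.01.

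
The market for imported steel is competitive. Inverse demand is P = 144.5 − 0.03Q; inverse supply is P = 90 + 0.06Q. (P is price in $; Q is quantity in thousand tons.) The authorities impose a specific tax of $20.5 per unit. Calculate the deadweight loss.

Competitive equilibrium: 144.5 − 0.03Q = 90 + 0.06Q → Q* = 605.5556, P* = 126.3333.
With the tax, the buyer price exceeds the seller price by 20.5: (144.5 − 0.03Q) − (90 + 0.06Q) = 20.5 → Q' = 377.7778.
ΔQ = 605.5556 − 377.7778 = 227.7778; the wedge equals the tax, 20.5.
DWL = ½ × 227.7778 × 20.5 = $2334.72 thousand.

$2334.72 thousand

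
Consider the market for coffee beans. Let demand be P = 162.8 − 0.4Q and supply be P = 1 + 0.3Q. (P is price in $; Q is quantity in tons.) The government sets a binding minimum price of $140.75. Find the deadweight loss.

$10843.80

Competitive equilibrium: 162.8 − 0.4Q = 1 + 0.3Q → Q* = 231.1429, P* = 70.3429.
At the floor P = 140.75, quantity demanded = (162.8 − 140.75)/0.4 = 55.125.
Sellers' marginal cost at Q' = 55.125: 1 + 0.3·55.125 = 17.5375.
ΔQ = 231.1429 − 55.125 = 176.0179; wedge = 140.75 − 17.5375 = 123.2125.
Welfare loss = ½ × 176.0179 × 123.2125 = $10843.80.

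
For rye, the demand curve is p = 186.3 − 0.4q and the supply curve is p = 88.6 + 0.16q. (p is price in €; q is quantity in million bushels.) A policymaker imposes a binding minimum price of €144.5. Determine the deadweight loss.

Competitive equilibrium: 186.3 − 0.4q = 88.6 + 0.16q → q* = 174.4643, p* = 116.5143.
At the floor p = 144.5, quantity demanded = (186.3 − 144.5)/0.4 = 104.5.
Sellers' marginal cost at q' = 104.5: 88.6 + 0.16·104.5 = 105.32.
Δq = 174.4643 − 104.5 = 69.9643; wedge = 144.5 − 105.32 = 39.18.
Welfare loss = ½ × 69.9643 × 39.18 = €1370.60 million.

€1370.60 million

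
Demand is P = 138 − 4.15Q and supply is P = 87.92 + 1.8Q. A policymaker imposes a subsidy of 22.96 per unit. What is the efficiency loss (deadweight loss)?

44.30

Competitive equilibrium: 138 − 4.15Q = 87.92 + 1.8Q → Q* = 8.4168, P* = 103.0703.
The subsidy lowers effective supply by 22.96: P = 64.96 + 1.8Q.
New quantity: 138 − 4.15Q = 64.96 + 1.8Q → Q' = 12.2756.
Overproduction ΔQ = 12.2756 − 8.4168 = 3.8588; wedge = subsidy = 22.96.
Welfare loss = ½ × 3.8588 × 22.96 = 44.30.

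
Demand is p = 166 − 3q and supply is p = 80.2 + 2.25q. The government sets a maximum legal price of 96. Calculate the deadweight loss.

Competitive equilibrium: 166 − 3q = 80.2 + 2.25q → q* = 16.342857, p* = 116.971429.
At the ceiling p = 96, quantity supplied = (96 − 80.2)/2.25 = 7.022222.
Willingness to pay at q' = 7.022222: 166 − 3·7.022222 = 144.933334.
Δq = 16.342857 − 7.022222 = 9.320635; wedge = 144.933334 − 96 = 48.933334.
DWL = ½ × 9.320635 × 48.933334 = 228.04.

228.04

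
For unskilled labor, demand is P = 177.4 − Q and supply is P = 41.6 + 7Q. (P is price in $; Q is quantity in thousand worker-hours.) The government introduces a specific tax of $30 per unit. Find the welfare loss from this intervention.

$56.25 thousand

Competitive equilibrium: 177.4 − Q = 41.6 + 7Q → Q* = 16.975, P* = 160.425.
With the tax, the buyer price exceeds the seller price by 30: (177.4 − Q) − (41.6 + 7Q) = 30 → Q' = 13.225.
ΔQ = 16.975 − 13.225 = 3.75; the wedge equals the tax, 30.
Welfare loss = ½ × 3.75 × 30 = $56.25 thousand.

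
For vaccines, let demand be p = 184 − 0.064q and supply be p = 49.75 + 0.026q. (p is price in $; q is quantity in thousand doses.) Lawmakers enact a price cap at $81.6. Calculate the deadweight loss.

Competitive equilibrium: 184 − 0.064q = 49.75 + 0.026q → q* = 1491.6667, p* = 88.5333.
At the ceiling p = 81.6, quantity supplied = (81.6 − 49.75)/0.026 = 1225.
Willingness to pay at q' = 1225: 184 − 0.064·1225 = 105.6.
Δq = 1491.6667 − 1225 = 266.6667; wedge = 105.6 − 81.6 = 24.
Deadweight loss = ½ × 266.6667 × 24 = $3200 thousand.

$3200 thousand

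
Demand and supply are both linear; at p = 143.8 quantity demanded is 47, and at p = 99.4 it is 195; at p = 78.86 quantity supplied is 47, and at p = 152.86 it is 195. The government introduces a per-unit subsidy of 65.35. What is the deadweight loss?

2669.14

Demand slope = (99.4 − 143.8)/(195 − 47) = −0.3, so p = 157.9 − 0.3q.
Supply slope = (152.86 − 78.86)/(195 − 47) = 0.5, so p = 55.36 + 0.5q.
Competitive equilibrium: 157.9 − 0.3q = 55.36 + 0.5q → q* = 128.175, p* = 119.4475.
The subsidy lowers effective supply by 65.35: p = 0.5q − 9.99.
New quantity: 157.9 − 0.3q = 0.5q − 9.99 → q' = 209.8625.
Overproduction Δq = 209.8625 − 128.175 = 81.6875; wedge = subsidy = 65.35.
DWL = ½ × 81.6875 × 65.35 = 2669.14.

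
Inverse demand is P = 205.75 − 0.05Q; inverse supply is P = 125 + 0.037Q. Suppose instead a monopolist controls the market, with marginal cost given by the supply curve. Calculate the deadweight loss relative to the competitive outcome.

4991.54

Competitive equilibrium: 205.75 − 0.05Q = 125 + 0.037Q → Q* = 928.1609, P* = 159.342.
Marginal revenue: MR = 205.75 − 0.1Q. Set MR = MC: 205.75 − 0.1Q = 125 + 0.037Q → Q_m = 589.4161.
Price P_m = 205.75 − 0.05·589.4161 = 176.2792; MC(Q_m) = 125 + 0.037·589.4161 = 146.8084.
Competitive Q* = 928.1609, so ΔQ = 338.7448; wedge = 176.2792 − 146.8084 = 29.4708.
Deadweight loss = ½ × 338.7448 × 29.4708 = 4991.54.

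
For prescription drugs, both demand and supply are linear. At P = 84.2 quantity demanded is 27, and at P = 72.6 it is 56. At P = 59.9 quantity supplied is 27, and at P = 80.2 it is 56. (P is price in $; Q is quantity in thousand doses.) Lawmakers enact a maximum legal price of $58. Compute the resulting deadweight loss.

Demand slope = (72.6 − 84.2)/(56 − 27) = −0.4, so P = 95 − 0.4Q.
Supply slope = (80.2 − 59.9)/(56 − 27) = 0.7, so P = 41 + 0.7Q.
Competitive equilibrium: 95 − 0.4Q = 41 + 0.7Q → Q* = 49.0909, P* = 75.3636.
At the ceiling P = 58, quantity supplied = (58 − 41)/0.7 = 24.2857.
Willingness to pay at Q' = 24.2857: 95 − 0.4·24.2857 = 85.2857.
ΔQ = 49.0909 − 24.2857 = 24.8052; wedge = 85.2857 − 58 = 27.2857.
The triangle = ½ × 24.8052 × 27.2857 = $338.41 thousand.

$338.41 thousand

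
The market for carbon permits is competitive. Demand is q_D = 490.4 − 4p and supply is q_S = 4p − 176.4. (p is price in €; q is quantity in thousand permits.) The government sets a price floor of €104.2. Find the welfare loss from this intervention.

In inverse form: demand p = 122.6 − 0.25q, supply p = 44.1 + 0.25q.
Competitive equilibrium: 122.6 − 0.25q = 44.1 + 0.25q → q* = 157, p* = 83.35.
At the floor p = 104.2, quantity demanded = (122.6 − 104.2)/0.25 = 73.6.
Sellers' marginal cost at q' = 73.6: 44.1 + 0.25·73.6 = 62.5.
Δq = 157 − 73.6 = 83.4; wedge = 104.2 − 62.5 = 41.7.
DWL = ½ × 83.4 × 41.7 = €1738.89 thousand.

€1738.89 thousand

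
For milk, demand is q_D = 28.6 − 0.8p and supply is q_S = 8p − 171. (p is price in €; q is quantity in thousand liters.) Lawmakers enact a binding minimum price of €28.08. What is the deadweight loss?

In inverse form: demand p = 35.75 − 1.25q, supply p = 21.375 + 0.125q.
Competitive equilibrium: 35.75 − 1.25q = 21.375 + 0.125q → q* = 10.4545, p* = 22.6818.
At the floor p = 28.08, quantity demanded = (35.75 − 28.08)/1.25 = 6.136.
Sellers' marginal cost at q' = 6.136: 21.375 + 0.125·6.136 = 22.142.
Δq = 10.4545 − 6.136 = 4.3185; wedge = 28.08 − 22.142 = 5.938.
The triangle = ½ × 4.3185 × 5.938 = €12.82 thousand.

€12.82 thousand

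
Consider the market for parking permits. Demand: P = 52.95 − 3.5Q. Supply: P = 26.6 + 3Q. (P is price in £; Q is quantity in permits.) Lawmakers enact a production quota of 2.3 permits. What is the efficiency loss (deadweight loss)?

£10

Competitive equilibrium: 52.95 − 3.5Q = 26.6 + 3Q → Q* = 4.0538, P* = 38.7615.
At Q = 2.3: demand price = 52.95 − 3.5·2.3 = 44.9; supply price = 26.6 + 3·2.3 = 33.5.
ΔQ = 4.0538 − 2.3 = 1.7538; wedge = 44.9 − 33.5 = 11.4.
Deadweight loss = ½ × 1.7538 × 11.4 = £10.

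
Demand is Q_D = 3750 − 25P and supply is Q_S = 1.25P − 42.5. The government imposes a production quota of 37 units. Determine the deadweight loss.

4292.50

In inverse form: demand P = 150 − 0.04Q, supply P = 34 + 0.8Q.
Competitive equilibrium: 150 − 0.04Q = 34 + 0.8Q → Q* = 138.0952, P* = 144.4762.
At Q = 37: demand price = 150 − 0.04·37 = 148.52; supply price = 34 + 0.8·37 = 63.6.
ΔQ = 138.0952 − 37 = 101.0952; wedge = 148.52 − 63.6 = 84.92.
Deadweight loss = ½ × 101.0952 × 84.92 = 4292.50.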